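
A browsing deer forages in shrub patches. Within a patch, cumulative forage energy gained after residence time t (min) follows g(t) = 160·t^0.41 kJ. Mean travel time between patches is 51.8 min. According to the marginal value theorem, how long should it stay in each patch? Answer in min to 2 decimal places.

Optimal t* satisfies g'(t*) = g(t*)/(T + t*).
g'(t) = 0.41·160·t^-0.59. Setting 0.41·160·t^-0.59 = 160·t^0.41/(51.8+t) gives 0.41(51.8+t) = t, so 0.59·t = 0.41×51.8.
t* = 0.41×51.8/0.59 = 36 min.

36.00 min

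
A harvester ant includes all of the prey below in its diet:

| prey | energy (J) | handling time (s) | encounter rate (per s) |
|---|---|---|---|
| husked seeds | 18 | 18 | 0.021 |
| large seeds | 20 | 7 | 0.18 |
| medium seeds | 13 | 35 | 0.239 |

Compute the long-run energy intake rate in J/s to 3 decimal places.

R = Σλ_iE_i / (1 + Σλ_ih_i)
Numerator: 0.021×18 + 0.18×20 + 0.239×13 = 7.085
Denominator: 1 + 0.021×18 + 0.18×7 + 0.239×35 = 11
R = 7.085/11 = 0.6439 J/s

0.644 J/s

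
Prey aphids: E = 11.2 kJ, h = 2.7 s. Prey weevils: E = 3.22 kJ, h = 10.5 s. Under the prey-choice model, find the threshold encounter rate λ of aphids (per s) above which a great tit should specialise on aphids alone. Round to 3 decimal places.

At the threshold, the rate on aphids alone equals the profitability of weevils: λ·11.2/(1 + λ·2.7) = 3.22/10.5 = 0.3067.
Rearranging, λ(11.2 − 0.3067×2.7) = 0.3067, so λ = 0.3067/10.37 = 0.02957 per s.

0.030 per s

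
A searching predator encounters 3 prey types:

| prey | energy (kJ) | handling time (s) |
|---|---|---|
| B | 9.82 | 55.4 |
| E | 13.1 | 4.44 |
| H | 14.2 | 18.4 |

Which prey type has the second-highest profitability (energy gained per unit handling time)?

H

Profitability E/h (kJ/s): B = 9.82/55.4 = 0.177, E = 13.1/4.44 = 2.95, H = 14.2/18.4 = 0.772.
Ranked: E > H > B.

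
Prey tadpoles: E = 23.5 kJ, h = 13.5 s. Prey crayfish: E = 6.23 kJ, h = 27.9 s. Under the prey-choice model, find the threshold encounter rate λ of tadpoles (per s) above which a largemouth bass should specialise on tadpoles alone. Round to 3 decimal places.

0.011 per s

The zero-one rule: include crayfish iff E₂/h₂ > λE₁/(1+λh₁). Equality gives the switch point.
λE₁h₂ = E₂ + λE₂h₁ ⇒ λ = E₂/(E₁h₂ − E₂h₁) = 6.23/(655.6 − 84.11) = 0.0109 per s.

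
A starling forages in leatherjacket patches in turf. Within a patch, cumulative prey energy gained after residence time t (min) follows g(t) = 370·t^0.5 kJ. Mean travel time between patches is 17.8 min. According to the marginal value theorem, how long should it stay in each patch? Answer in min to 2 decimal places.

17.80 min

By the marginal value theorem, leave when the instantaneous gain rate g'(t) equals the habitat-wide average g(t)/(T + t).
g'(t) = 0.5·370·t^-0.5. Setting 0.5·370·t^-0.5 = 370·t^0.5/(17.8+t) gives 0.5(17.8+t) = t, so 0.50·t = 0.5×17.8.
t* = 0.5×17.8/0.50 = 17.8 min.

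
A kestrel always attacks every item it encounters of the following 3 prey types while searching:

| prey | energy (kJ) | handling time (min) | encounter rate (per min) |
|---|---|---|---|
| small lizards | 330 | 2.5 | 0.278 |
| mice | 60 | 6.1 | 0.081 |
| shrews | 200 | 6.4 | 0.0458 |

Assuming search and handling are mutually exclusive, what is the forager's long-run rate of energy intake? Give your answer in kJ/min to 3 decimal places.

42.607 kJ/min

R = (0.278×330 + 0.081×60 + 0.0458×200) / (1 + 0.278×2.5 + 0.081×6.1 + 0.0458×6.4) = 105.8/2.482 = 42.61 kJ/min.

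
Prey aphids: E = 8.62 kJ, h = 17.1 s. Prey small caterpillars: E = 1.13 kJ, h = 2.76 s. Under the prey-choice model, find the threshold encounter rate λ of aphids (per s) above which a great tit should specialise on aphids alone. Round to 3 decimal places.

0.253 per s

The zero-one rule: include small caterpillars iff E₂/h₂ > λE₁/(1+λh₁). Equality gives the switch point.
λE₁h₂ = E₂ + λE₂h₁ ⇒ λ = E₂/(E₁h₂ − E₂h₁) = 1.13/(23.79 − 19.32) = 0.2529 per s.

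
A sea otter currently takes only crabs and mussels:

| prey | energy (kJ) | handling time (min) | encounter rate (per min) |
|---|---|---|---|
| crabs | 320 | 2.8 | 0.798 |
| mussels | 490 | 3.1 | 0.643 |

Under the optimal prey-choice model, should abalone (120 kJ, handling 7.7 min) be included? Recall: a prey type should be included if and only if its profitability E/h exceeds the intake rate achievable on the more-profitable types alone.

On crabs and mussels alone, R = ΣλE/(1+Σλh) = 570.4/5.228 = 109.1 kJ/min.
abalone: E/h = 120/7.7 = 15.58 kJ/min.
15.58 < 109.1, so adding abalone would lower the average — exclude it.

No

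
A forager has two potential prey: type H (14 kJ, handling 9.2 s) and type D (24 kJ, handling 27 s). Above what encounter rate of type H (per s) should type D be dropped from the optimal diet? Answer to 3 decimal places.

0.153 per s

The zero-one rule: include type D iff E₂/h₂ > λE₁/(1+λh₁). Equality gives the switch point.
λE₁h₂ = E₂ + λE₂h₁ ⇒ λ = E₂/(E₁h₂ − E₂h₁) = 24/(378 − 220.8) = 0.1527 per s.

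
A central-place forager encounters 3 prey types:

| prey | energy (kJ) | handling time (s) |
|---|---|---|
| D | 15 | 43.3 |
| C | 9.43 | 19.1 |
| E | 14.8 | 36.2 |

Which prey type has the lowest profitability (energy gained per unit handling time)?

D

In descending order of E/h:
C: 9.43/19.1 = 0.494 kJ/s
E: 14.8/36.2 = 0.409 kJ/s
D: 15/43.3 = 0.346 kJ/s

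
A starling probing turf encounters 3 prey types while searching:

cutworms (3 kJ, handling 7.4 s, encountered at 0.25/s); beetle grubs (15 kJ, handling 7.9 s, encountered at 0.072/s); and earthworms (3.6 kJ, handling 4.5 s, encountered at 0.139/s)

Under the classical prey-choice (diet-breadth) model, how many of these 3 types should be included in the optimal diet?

E/h in descending order: beetle grubs 1.9, earthworms 0.8, cutworms 0.405 kJ/s. The optimal diet is the largest prefix of this list for which every included type satisfies E_i/h_i > R on the types above it.
Rate on top 1: 0.6884. earthworms: 0.8 > 0.6884 → include.
Rate on top 2: 0.7202. cutworms: 0.405 < 0.7202 → exclude; stop.
Optimal diet: beetle grubs, earthworms — 2 of 3 types.

2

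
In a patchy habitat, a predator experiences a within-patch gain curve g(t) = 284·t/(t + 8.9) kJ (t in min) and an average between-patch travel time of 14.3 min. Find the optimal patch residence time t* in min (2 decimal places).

11.28 min

Optimal t* satisfies g'(t*) = g(t*)/(T + t*).
g'(t) = 284·8.9/(t + 8.9)². Setting 284·8.9/(t+8.9)² = 284t/[(t+8.9)(14.3+t)] gives 8.9(14.3+t) = t(t+8.9), so t² = 8.9×14.3 = 127.3.
t* = √127.3 = 11.28 min.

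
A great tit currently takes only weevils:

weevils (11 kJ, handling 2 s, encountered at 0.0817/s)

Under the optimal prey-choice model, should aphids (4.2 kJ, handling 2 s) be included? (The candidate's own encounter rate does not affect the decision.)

Yes

Intake rate on the current diet: R = (0.0817×11) / (1 + 0.0817×2) = 0.8987/1.163 = 0.7725 kJ/s.
Profitability of aphids: 4.2/2 = 2.1 kJ/s.
Since 2.1 > R, including aphids increases the long-run rate.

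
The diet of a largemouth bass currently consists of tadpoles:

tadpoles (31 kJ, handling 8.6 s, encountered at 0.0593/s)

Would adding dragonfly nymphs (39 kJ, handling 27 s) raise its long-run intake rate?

Yes

Intake rate on the current diet: R = (0.0593×31) / (1 + 0.0593×8.6) = 1.838/1.51 = 1.217 kJ/s.
dragonfly nymphs: E/h = 39/27 = 1.444 kJ/s.
Since 1.444 > R, including dragonfly nymphs increases the long-run rate.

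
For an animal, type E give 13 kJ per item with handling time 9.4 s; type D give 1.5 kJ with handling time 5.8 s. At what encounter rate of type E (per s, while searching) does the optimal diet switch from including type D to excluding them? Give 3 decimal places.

The zero-one rule: include type D iff E₂/h₂ > λE₁/(1+λh₁). Equality gives the switch point.
λE₁h₂ = E₂ + λE₂h₁ ⇒ λ = E₂/(E₁h₂ − E₂h₁) = 1.5/(75.4 − 14.1) = 0.02447 per s.

0.024 per s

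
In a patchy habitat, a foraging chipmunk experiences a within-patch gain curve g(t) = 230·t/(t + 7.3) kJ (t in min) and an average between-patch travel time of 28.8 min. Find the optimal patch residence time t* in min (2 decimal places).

14.50 min

By the marginal value theorem, leave when the instantaneous gain rate g'(t) equals the habitat-wide average g(t)/(T + t).
g'(t) = 230·7.3/(t + 7.3)². Setting 230·7.3/(t+7.3)² = 230t/[(t+7.3)(28.8+t)] gives 7.3(28.8+t) = t(t+7.3), so t² = 7.3×28.8 = 210.2.
t* = √210.2 = 14.5 min.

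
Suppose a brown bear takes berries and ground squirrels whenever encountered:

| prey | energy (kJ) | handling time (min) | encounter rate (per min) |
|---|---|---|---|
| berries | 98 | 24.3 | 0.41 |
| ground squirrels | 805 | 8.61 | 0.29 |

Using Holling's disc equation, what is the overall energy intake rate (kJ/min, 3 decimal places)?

R = Σλ_iE_i / (1 + Σλ_ih_i)
Numerator: 0.41×98 + 0.29×805 = 273.6
Denominator: 1 + 0.41×24.3 + 0.29×8.61 = 13.46
R = 273.6/13.46 = 20.33 kJ/min

20.329 kJ/min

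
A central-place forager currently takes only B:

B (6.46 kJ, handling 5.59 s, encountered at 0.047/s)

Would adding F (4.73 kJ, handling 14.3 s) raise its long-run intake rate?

On B alone, R = ΣλE/(1+Σλh) = 0.3036/1.263 = 0.2404 kJ/s.
Profitability of F: 4.73/14.3 = 0.3308 kJ/s.
Since 0.3308 > R, including F increases the long-run rate.

Yes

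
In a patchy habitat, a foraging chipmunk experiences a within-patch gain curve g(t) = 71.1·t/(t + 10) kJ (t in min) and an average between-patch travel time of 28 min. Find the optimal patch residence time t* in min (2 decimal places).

By the marginal value theorem, leave when the instantaneous gain rate g'(t) equals the habitat-wide average g(t)/(T + t).
g'(t) = 71.1·10/(t + 10)². Setting 71.1·10/(t+10)² = 71.1t/[(t+10)(28+t)] gives 10(28+t) = t(t+10), so t² = 10×28 = 280.
t* = √280 = 16.73 min.

16.73 min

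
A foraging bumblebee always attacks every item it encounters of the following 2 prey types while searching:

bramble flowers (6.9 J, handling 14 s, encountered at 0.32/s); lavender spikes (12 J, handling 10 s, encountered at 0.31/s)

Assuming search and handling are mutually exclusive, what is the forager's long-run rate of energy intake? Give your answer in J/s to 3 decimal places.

R = Σλ_iE_i / (1 + Σλ_ih_i)
Numerator: 0.32×6.9 + 0.31×12 = 5.928
Denominator: 1 + 0.32×14 + 0.31×10 = 8.58
R = 5.928/8.58 = 0.6909 J/s

0.691 J/s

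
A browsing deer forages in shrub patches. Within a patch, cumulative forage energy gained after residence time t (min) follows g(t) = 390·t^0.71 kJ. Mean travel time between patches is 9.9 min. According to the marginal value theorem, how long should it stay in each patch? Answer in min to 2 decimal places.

24.24 min

Optimal t* satisfies g'(t*) = g(t*)/(T + t*).
g'(t) = 0.71·390·t^-0.29. Setting 0.71·390·t^-0.29 = 390·t^0.71/(9.9+t) gives 0.71(9.9+t) = t, so 0.29·t = 0.71×9.9.
t* = 0.71×9.9/0.29 = 24.24 min.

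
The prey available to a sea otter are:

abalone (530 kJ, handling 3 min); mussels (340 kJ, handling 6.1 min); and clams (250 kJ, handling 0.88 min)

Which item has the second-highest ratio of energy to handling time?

abalone

In descending order of E/h:
clams: 250/0.88 = 284 kJ/min
abalone: 530/3 = 177 kJ/min
mussels: 340/6.1 = 55.7 kJ/min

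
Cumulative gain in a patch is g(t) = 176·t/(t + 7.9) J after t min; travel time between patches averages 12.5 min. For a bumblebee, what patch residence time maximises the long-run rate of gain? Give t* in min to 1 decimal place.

9.9 min

Maximise g(t)/(T+t): set derivative to zero → g'(t)(T+t) = g(t).
g'(t) = 176·7.9/(t + 7.9)². Setting 176·7.9/(t+7.9)² = 176t/[(t+7.9)(12.5+t)] gives 7.9(12.5+t) = t(t+7.9), so t² = 7.9×12.5 = 98.75.
t* = √98.75 = 9.937 min.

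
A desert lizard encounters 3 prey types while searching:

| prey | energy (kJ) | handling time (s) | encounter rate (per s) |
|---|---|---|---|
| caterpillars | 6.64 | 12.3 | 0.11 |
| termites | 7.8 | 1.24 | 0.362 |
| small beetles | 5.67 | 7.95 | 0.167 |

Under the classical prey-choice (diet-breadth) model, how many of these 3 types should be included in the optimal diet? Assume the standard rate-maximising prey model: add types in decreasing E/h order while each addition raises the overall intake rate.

1

E/h in descending order: termites 6.29, small beetles 0.713, caterpillars 0.54 kJ/s. The optimal diet is the largest prefix of this list for which every included type satisfies E_i/h_i > R on the types above it.
Rate on top 1: 1.949. small beetles: 0.713 < 1.949 → exclude; stop.
Optimal diet: termites — 1 of 3 types.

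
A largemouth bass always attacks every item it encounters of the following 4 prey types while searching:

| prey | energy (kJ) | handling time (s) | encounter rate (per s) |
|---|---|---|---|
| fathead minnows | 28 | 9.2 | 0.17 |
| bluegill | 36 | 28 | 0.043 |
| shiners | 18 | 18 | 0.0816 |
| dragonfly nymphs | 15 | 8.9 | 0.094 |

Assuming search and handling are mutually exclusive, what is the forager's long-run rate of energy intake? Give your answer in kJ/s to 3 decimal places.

R = (0.17×28 + 0.043×36 + 0.0816×18 + 0.094×15) / (1 + 0.17×9.2 + 0.043×28 + 0.0816×18 + 0.094×8.9) = 9.187/6.073 = 1.513 kJ/s.

1.513 kJ/s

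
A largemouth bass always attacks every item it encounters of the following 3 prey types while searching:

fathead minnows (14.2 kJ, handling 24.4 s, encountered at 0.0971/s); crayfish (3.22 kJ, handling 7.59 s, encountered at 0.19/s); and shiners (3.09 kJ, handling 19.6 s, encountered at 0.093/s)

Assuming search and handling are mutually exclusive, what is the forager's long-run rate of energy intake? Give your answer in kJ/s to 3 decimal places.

R = (0.0971×14.2 + 0.19×3.22 + 0.093×3.09) / (1 + 0.0971×24.4 + 0.19×7.59 + 0.093×19.6) = 2.278/6.634 = 0.3434 kJ/s.

0.343 kJ/s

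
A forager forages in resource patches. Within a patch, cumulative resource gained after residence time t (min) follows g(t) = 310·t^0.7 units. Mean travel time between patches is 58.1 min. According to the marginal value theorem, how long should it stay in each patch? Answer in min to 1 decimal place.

Maximise g(t)/(T+t): set derivative to zero → g'(t)(T+t) = g(t).
g'(t) = 0.7·310·t^-0.3. Setting 0.7·310·t^-0.3 = 310·t^0.7/(58.1+t) gives 0.7(58.1+t) = t, so 0.30·t = 0.7×58.1.
t* = 0.7×58.1/0.30 = 135.6 min.

135.6 min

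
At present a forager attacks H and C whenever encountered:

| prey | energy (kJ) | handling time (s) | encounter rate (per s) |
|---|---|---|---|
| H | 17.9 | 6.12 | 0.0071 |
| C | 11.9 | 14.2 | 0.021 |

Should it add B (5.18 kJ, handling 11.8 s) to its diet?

Yes

On H and C alone, R = ΣλE/(1+Σλh) = 0.377/1.342 = 0.281 kJ/s.
Profitability of B: 5.18/11.8 = 0.439 kJ/s.
0.439 > 0.281, so adding B raises the average — include it.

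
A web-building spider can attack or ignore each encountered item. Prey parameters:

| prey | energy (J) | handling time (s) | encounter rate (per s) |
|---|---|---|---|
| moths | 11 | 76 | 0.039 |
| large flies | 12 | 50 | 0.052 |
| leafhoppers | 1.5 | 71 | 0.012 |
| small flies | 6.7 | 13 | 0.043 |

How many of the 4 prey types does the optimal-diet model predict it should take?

E/h in descending order: small flies 0.515, large flies 0.24, moths 0.145, leafhoppers 0.0211 J/s. The optimal diet is the largest prefix of this list for which every included type satisfies E_i/h_i > R on the types above it.
Rate on top 1: 0.1848. large flies: 0.24 > 0.1848 → include.
Rate on top 2: 0.2193. moths: 0.145 < 0.2193 → exclude; stop.
Optimal diet: small flies, large flies — 2 of 4 types.

2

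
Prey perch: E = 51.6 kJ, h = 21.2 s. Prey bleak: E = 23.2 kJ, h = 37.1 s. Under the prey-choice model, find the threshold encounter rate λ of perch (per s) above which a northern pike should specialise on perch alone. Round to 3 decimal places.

At the threshold, the rate on perch alone equals the profitability of bleak: λ·51.6/(1 + λ·21.2) = 23.2/37.1 = 0.6253.
Rearranging, λ(51.6 − 0.6253×21.2) = 0.6253, so λ = 0.6253/38.34 = 0.01631 per s.

0.016 per s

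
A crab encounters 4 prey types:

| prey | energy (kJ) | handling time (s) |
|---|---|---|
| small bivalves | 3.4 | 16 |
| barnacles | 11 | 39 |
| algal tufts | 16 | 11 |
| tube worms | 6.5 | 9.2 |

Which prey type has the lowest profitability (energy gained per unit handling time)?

Profitability E/h (kJ/s): small bivalves = 3.4/16 = 0.212, barnacles = 11/39 = 0.282, algal tufts = 16/11 = 1.45, tube worms = 6.5/9.2 = 0.707.
Ranked: algal tufts > tube worms > barnacles > small bivalves.

small bivalves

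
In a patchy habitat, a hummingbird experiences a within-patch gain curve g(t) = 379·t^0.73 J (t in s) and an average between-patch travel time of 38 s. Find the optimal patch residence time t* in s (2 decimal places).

102.74 s

By the marginal value theorem, leave when the instantaneous gain rate g'(t) equals the habitat-wide average g(t)/(T + t).
g'(t) = 0.73·379·t^-0.27. Setting 0.73·379·t^-0.27 = 379·t^0.73/(38+t) gives 0.73(38+t) = t, so 0.27·t = 0.73×38.
t* = 0.73×38/0.27 = 102.7 s.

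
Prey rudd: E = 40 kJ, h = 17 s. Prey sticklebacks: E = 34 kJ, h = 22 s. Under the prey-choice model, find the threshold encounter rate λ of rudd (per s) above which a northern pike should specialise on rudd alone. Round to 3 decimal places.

At the threshold, the rate on rudd alone equals the profitability of sticklebacks: λ·40/(1 + λ·17) = 34/22 = 1.545.
Rearranging, λ(40 − 1.545×17) = 1.545, so λ = 1.545/13.73 = 0.1126 per s.

0.113 per s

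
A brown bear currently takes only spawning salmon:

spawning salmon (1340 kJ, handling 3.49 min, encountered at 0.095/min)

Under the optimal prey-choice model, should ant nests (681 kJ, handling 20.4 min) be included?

No

Intake rate on the current diet: R = (0.095×1340) / (1 + 0.095×3.49) = 127.3/1.332 = 95.6 kJ/min.
ant nests: E/h = 681/20.4 = 33.38 kJ/min.
33.38 < 95.6, so adding ant nests would lower the average — exclude it.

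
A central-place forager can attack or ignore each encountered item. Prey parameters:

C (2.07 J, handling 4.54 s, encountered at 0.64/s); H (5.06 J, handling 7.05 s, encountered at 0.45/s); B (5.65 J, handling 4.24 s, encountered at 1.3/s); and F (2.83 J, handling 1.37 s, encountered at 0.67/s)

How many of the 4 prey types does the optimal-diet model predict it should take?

Profitabilities (E/h, J/s): F 2.07, B 1.33, H 0.718, C 0.456. Add prey in this order while the next type's profitability exceeds the intake rate on those already taken.
Rate on top 1: 0.9886. B: 1.33 > 0.9886 → include.
Rate on top 2: 1.244. H: 0.718 < 1.244 → exclude; stop.
Optimal diet: F, B — 2 of 4 types.

2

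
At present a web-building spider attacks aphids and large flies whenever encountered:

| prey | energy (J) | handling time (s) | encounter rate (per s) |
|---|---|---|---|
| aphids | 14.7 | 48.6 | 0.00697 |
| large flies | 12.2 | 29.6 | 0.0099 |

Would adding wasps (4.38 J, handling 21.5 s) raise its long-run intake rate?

Yes

On aphids and large flies alone, R = ΣλE/(1+Σλh) = 0.2232/1.632 = 0.1368 J/s.
wasps: E/h = 4.38/21.5 = 0.2037 J/s.
Since 0.2037 > R, including wasps increases the long-run rate.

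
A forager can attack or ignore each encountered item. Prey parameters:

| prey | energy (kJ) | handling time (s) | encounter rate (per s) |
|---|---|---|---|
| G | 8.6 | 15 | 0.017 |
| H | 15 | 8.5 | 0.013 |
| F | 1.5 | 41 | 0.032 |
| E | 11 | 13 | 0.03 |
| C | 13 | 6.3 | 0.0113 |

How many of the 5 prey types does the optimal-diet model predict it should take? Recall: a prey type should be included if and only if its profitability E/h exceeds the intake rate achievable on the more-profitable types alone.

Rank by E/h (kJ/s): C 2.06, H 1.76, E 0.846, G 0.573, F 0.0366. Include each in turn until the next type's E/h falls below the running intake rate.
Rate on top 1: 0.1371. H: 1.76 > 0.1371 → include.
Rate on top 2: 0.2893. E: 0.846 > 0.2893 → include.
Rate on top 3: 0.4275. G: 0.573 > 0.4275 → include.
Rate on top 4: 0.4479. F: 0.0366 < 0.4479 → exclude; stop.
Optimal diet: C, H, E, G — 4 of 5 types.

4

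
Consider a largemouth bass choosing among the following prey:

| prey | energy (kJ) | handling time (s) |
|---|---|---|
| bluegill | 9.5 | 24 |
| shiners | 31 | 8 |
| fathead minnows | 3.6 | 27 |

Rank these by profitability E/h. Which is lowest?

fathead minnows

Profitability E/h (kJ/s): bluegill = 9.5/24 = 0.396, shiners = 31/8 = 3.88, fathead minnows = 3.6/27 = 0.133.
Ranked: shiners > bluegill > fathead minnows.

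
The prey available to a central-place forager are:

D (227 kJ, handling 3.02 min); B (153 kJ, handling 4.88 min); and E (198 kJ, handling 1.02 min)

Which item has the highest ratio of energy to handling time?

E

Profitability E/h (kJ/min): D = 227/3.02 = 75.2, B = 153/4.88 = 31.4, E = 198/1.02 = 194.
Ranked: E > D > B.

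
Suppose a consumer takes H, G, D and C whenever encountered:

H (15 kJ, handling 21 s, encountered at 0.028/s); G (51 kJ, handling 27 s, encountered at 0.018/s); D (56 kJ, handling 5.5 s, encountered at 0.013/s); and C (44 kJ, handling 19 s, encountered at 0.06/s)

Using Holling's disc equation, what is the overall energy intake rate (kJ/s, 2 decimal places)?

Energy encountered per unit search time: 0.028×15 + 0.018×51 + 0.013×56 + 0.06×44 = 4.706 kJ/s.
Handling time per unit search time: 0.028×21 + 0.018×27 + 0.013×5.5 + 0.06×19 = 2.285.
Rate = 4.706/(1 + 2.285) = 1.432 kJ/s.

1.43 kJ/s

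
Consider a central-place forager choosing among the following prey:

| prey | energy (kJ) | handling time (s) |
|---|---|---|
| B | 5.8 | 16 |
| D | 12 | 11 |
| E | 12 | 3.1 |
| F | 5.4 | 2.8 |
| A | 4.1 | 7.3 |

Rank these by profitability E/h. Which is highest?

In descending order of E/h:
E: 12/3.1 = 3.87 kJ/s
F: 5.4/2.8 = 1.93 kJ/s
D: 12/11 = 1.09 kJ/s
A: 4.1/7.3 = 0.562 kJ/s
B: 5.8/16 = 0.362 kJ/s

E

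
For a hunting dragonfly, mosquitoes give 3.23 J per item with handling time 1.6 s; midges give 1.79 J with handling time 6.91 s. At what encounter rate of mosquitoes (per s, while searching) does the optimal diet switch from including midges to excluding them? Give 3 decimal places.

0.092 per s

At the threshold, the rate on mosquitoes alone equals the profitability of midges: λ·3.23/(1 + λ·1.6) = 1.79/6.91 = 0.259.
Rearranging, λ(3.23 − 0.259×1.6) = 0.259, so λ = 0.259/2.816 = 0.09201 per s.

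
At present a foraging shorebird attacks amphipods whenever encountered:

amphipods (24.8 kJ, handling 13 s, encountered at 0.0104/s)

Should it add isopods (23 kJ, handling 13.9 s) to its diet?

Yes

Current rate: (0.0104×24.8)/(1 + 0.0104×13) = 0.2272 kJ/s.
isopods: E/h = 23/13.9 = 1.655 kJ/s.
Since 1.655 > R, including isopods increases the long-run rate.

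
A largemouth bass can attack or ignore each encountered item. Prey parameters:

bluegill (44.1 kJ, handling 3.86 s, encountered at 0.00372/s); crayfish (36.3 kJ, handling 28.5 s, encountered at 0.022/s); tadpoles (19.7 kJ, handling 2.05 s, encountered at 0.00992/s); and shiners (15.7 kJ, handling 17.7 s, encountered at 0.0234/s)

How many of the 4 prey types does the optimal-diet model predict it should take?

4

E/h in descending order: bluegill 11.4, tadpoles 9.61, crayfish 1.27, shiners 0.887 kJ/s. The optimal diet is the largest prefix of this list for which every included type satisfies E_i/h_i > R on the types above it.
Rate on top 1: 0.1617. tadpoles: 9.61 > 0.1617 → include.
Rate on top 2: 0.3474. crayfish: 1.27 > 0.3474 → include.
Rate on top 3: 0.6969. shiners: 0.887 > 0.6969 → include.
Optimal diet: bluegill, tadpoles, crayfish, shiners — 4 of 4 types.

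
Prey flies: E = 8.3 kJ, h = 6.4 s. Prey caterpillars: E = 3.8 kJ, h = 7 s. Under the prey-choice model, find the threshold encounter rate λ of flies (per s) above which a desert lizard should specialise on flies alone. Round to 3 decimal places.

The zero-one rule: include caterpillars iff E₂/h₂ > λE₁/(1+λh₁). Equality gives the switch point.
λE₁h₂ = E₂ + λE₂h₁ ⇒ λ = E₂/(E₁h₂ − E₂h₁) = 3.8/(58.1 − 24.32) = 0.1125 per s.

0.112 per s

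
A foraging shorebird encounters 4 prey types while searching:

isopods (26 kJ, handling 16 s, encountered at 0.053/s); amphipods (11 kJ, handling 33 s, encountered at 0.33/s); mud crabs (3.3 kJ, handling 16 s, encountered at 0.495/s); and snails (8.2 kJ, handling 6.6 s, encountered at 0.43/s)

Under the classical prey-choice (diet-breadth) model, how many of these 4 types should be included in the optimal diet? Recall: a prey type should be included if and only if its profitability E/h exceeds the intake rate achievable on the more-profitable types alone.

2

Rank by E/h (kJ/s): isopods 1.62, snails 1.24, amphipods 0.333, mud crabs 0.206. Include each in turn until the next type's E/h falls below the running intake rate.
Rate on top 1: 0.7457. snails: 1.24 > 0.7457 → include.
Rate on top 2: 1.047. amphipods: 0.333 < 1.047 → exclude; stop.
Optimal diet: isopods, snails — 2 of 4 types.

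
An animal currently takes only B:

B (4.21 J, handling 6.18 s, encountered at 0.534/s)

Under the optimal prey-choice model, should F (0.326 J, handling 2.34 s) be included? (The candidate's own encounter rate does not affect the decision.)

On B alone, R = ΣλE/(1+Σλh) = 2.248/4.3 = 0.5228 J/s.
F: E/h = 0.326/2.34 = 0.1393 J/s.
Since 0.1393 < R, time spent handling F is better spent searching.

No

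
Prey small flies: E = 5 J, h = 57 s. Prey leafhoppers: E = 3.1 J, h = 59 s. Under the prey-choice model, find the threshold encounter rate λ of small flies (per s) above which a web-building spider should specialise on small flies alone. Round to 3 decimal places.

0.026 per s

At the threshold, the rate on small flies alone equals the profitability of leafhoppers: λ·5/(1 + λ·57) = 3.1/59 = 0.05254.
Rearranging, λ(5 − 0.05254×57) = 0.05254, so λ = 0.05254/2.005 = 0.0262 per s.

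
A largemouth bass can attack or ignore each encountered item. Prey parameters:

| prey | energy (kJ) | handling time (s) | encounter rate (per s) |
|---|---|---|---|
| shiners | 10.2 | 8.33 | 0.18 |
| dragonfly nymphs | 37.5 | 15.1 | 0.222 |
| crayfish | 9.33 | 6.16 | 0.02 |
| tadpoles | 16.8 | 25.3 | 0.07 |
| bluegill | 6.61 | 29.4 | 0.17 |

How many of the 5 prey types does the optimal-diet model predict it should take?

Rank by E/h (kJ/s): dragonfly nymphs 2.48, crayfish 1.51, shiners 1.22, tadpoles 0.664, bluegill 0.225. Include each in turn until the next type's E/h falls below the running intake rate.
Rate on top 1: 1.913. crayfish: 1.51 < 1.913 → exclude; stop.
Optimal diet: dragonfly nymphs — 1 of 5 types.

1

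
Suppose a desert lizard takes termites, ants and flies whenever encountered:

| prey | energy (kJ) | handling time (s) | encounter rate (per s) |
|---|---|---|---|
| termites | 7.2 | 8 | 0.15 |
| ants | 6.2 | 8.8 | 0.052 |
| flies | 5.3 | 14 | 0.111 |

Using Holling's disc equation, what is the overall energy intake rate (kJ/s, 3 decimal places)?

0.473 kJ/s

R = (0.15×7.2 + 0.052×6.2 + 0.111×5.3) / (1 + 0.15×8 + 0.052×8.8 + 0.111×14) = 1.991/4.212 = 0.4727 kJ/s.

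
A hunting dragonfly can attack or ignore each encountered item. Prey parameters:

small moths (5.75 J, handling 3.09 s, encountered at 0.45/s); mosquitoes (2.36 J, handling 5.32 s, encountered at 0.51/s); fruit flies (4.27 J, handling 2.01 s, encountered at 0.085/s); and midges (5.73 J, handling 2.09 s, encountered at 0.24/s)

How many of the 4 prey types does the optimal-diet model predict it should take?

E/h in descending order: midges 2.74, fruit flies 2.12, small moths 1.86, mosquitoes 0.444 J/s. The optimal diet is the largest prefix of this list for which every included type satisfies E_i/h_i > R on the types above it.
Rate on top 1: 0.9158. fruit flies: 2.12 > 0.9158 → include.
Rate on top 2: 1.039. small moths: 1.86 > 1.039 → include.
Rate on top 3: 1.412. mosquitoes: 0.444 < 1.412 → exclude; stop.
Optimal diet: midges, fruit flies, small moths — 3 of 4 types.

3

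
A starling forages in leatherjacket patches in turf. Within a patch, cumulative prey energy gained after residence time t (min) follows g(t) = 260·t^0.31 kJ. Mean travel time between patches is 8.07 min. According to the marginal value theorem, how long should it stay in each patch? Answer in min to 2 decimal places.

3.63 min

Maximise g(t)/(T+t): set derivative to zero → g'(t)(T+t) = g(t).
g'(t) = 0.31·260·t^-0.69. Setting 0.31·260·t^-0.69 = 260·t^0.31/(8.07+t) gives 0.31(8.07+t) = t, so 0.69·t = 0.31×8.07.
t* = 0.31×8.07/0.69 = 3.626 min.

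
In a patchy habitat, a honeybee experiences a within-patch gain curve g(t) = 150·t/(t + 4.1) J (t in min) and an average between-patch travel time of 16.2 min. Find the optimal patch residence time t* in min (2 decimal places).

By the marginal value theorem, leave when the instantaneous gain rate g'(t) equals the habitat-wide average g(t)/(T + t).
g'(t) = 150·4.1/(t + 4.1)². Setting 150·4.1/(t+4.1)² = 150t/[(t+4.1)(16.2+t)] gives 4.1(16.2+t) = t(t+4.1), so t² = 4.1×16.2 = 66.42.
t* = √66.42 = 8.15 min.

8.15 min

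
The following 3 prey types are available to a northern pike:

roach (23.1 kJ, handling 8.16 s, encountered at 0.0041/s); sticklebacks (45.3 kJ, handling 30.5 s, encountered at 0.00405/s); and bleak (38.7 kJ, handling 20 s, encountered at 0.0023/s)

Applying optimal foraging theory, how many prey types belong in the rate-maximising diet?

3

E/h in descending order: roach 2.83, bleak 1.94, sticklebacks 1.49 kJ/s. The optimal diet is the largest prefix of this list for which every included type satisfies E_i/h_i > R on the types above it.
Rate on top 1: 0.09164. bleak: 1.94 > 0.09164 → include.
Rate on top 2: 0.1702. sticklebacks: 1.49 > 0.1702 → include.
Optimal diet: roach, bleak, sticklebacks — 3 of 3 types.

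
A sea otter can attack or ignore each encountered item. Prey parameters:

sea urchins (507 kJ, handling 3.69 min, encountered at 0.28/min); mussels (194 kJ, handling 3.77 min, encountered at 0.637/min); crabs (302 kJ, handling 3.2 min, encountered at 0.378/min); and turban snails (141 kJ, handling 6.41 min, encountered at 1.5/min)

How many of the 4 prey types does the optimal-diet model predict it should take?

2

Profitabilities (E/h, kJ/min): sea urchins 137, crabs 94.4, mussels 51.5, turban snails 22. Add prey in this order while the next type's profitability exceeds the intake rate on those already taken.
Rate on top 1: 69.82. crabs: 94.4 > 69.82 → include.
Rate on top 2: 78.98. mussels: 51.5 < 78.98 → exclude; stop.
Optimal diet: sea urchins, crabs — 2 of 4 types.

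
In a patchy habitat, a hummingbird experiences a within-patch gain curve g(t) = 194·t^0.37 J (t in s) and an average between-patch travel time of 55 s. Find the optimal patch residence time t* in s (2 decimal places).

Maximise g(t)/(T+t): set derivative to zero → g'(t)(T+t) = g(t).
g'(t) = 0.37·194·t^-0.63. Setting 0.37·194·t^-0.63 = 194·t^0.37/(55+t) gives 0.37(55+t) = t, so 0.63·t = 0.37×55.
t* = 0.37×55/0.63 = 32.3 s.

32.30 s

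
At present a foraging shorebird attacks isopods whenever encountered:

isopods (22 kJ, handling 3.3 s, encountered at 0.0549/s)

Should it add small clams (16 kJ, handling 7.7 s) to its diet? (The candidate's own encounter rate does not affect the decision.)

Intake rate on the current diet: R = (0.0549×22) / (1 + 0.0549×3.3) = 1.208/1.181 = 1.023 kJ/s.
small clams: E/h = 16/7.7 = 2.078 kJ/s.
2.078 > 1.023, so adding small clams raises the average — include it.

Yes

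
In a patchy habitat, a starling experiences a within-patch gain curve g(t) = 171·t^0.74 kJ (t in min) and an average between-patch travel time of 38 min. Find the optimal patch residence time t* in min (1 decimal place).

Maximise g(t)/(T+t): set derivative to zero → g'(t)(T+t) = g(t).
g'(t) = 0.74·171·t^-0.26. Setting 0.74·171·t^-0.26 = 171·t^0.74/(38+t) gives 0.74(38+t) = t, so 0.26·t = 0.74×38.
t* = 0.74×38/0.26 = 108.2 min.

108.2 min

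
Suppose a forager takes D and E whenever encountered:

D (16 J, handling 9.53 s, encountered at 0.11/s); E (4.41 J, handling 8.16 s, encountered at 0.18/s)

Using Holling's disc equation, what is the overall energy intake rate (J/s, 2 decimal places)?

0.73 J/s

R = (0.11×16 + 0.18×4.41) / (1 + 0.11×9.53 + 0.18×8.16) = 2.554/3.517 = 0.7261 J/s.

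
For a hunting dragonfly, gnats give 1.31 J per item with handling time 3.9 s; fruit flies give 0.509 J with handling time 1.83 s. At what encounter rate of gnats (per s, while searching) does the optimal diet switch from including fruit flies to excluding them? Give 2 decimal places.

The zero-one rule: include fruit flies iff E₂/h₂ > λE₁/(1+λh₁). Equality gives the switch point.
λE₁h₂ = E₂ + λE₂h₁ ⇒ λ = E₂/(E₁h₂ − E₂h₁) = 0.509/(2.397 − 1.985) = 1.235 per s.

1.23 per s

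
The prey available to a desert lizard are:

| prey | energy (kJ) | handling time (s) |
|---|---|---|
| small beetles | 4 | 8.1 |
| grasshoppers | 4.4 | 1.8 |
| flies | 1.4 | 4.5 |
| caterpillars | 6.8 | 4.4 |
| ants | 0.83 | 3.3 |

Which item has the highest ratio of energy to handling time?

grasshoppers

In descending order of E/h:
grasshoppers: 4.4/1.8 = 2.44 kJ/s
caterpillars: 6.8/4.4 = 1.55 kJ/s
small beetles: 4/8.1 = 0.494 kJ/s
flies: 1.4/4.5 = 0.311 kJ/s
ants: 0.83/3.3 = 0.252 kJ/s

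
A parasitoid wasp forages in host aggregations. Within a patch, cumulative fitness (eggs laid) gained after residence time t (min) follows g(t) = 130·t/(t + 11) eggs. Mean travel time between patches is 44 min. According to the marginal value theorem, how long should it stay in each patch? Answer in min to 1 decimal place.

Maximise g(t)/(T+t): set derivative to zero → g'(t)(T+t) = g(t).
g'(t) = 130·11/(t + 11)². Setting 130·11/(t+11)² = 130t/[(t+11)(44+t)] gives 11(44+t) = t(t+11), so t² = 11×44 = 484.
t* = √484 = 22 min.

22.0 min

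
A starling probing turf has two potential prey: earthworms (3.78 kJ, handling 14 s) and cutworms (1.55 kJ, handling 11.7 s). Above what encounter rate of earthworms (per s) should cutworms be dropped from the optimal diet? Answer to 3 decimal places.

The zero-one rule: include cutworms iff E₂/h₂ > λE₁/(1+λh₁). Equality gives the switch point.
λE₁h₂ = E₂ + λE₂h₁ ⇒ λ = E₂/(E₁h₂ − E₂h₁) = 1.55/(44.23 − 21.7) = 0.06881 per s.

0.069 per s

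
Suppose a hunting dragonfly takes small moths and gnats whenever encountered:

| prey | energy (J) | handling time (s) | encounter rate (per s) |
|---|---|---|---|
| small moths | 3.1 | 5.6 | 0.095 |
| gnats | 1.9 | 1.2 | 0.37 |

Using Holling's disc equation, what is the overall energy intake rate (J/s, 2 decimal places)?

R = (0.095×3.1 + 0.37×1.9) / (1 + 0.095×5.6 + 0.37×1.2) = 0.9975/1.976 = 0.5048 J/s.

0.50 J/s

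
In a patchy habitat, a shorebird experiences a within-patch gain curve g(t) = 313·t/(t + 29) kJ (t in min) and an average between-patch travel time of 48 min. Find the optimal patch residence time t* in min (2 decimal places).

37.31 min

Optimal t* satisfies g'(t*) = g(t*)/(T + t*).
g'(t) = 313·29/(t + 29)². Setting 313·29/(t+29)² = 313t/[(t+29)(48+t)] gives 29(48+t) = t(t+29), so t² = 29×48 = 1392.
t* = √1392 = 37.31 min.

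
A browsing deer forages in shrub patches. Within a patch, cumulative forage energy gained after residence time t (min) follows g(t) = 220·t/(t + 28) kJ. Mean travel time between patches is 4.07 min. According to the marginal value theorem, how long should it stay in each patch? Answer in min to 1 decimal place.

10.7 min

Optimal t* satisfies g'(t*) = g(t*)/(T + t*).
g'(t) = 220·28/(t + 28)². Setting 220·28/(t+28)² = 220t/[(t+28)(4.07+t)] gives 28(4.07+t) = t(t+28), so t² = 28×4.07 = 114.
t* = √114 = 10.68 min.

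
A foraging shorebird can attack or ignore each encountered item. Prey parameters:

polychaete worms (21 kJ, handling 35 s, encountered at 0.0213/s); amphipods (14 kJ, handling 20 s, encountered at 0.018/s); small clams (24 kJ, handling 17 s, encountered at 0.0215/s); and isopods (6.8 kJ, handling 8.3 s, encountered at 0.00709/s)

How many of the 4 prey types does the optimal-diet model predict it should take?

Profitabilities (E/h, kJ/s): small clams 1.41, isopods 0.819, amphipods 0.7, polychaete worms 0.6. Add prey in this order while the next type's profitability exceeds the intake rate on those already taken.
Rate on top 1: 0.3779. isopods: 0.819 > 0.3779 → include.
Rate on top 2: 0.3961. amphipods: 0.7 > 0.3961 → include.
Rate on top 3: 0.4574. polychaete worms: 0.6 > 0.4574 → include.
Optimal diet: small clams, isopods, amphipods, polychaete worms — 4 of 4 types.

4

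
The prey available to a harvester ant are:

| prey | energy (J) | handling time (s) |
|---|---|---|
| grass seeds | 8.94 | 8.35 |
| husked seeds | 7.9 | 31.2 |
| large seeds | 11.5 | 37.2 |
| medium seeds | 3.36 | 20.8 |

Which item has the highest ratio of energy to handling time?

Profitability E/h (J/s): grass seeds = 8.94/8.35 = 1.07, husked seeds = 7.9/31.2 = 0.253, large seeds = 11.5/37.2 = 0.309, medium seeds = 3.36/20.8 = 0.162.
Ranked: grass seeds > large seeds > husked seeds > medium seeds.

grass seeds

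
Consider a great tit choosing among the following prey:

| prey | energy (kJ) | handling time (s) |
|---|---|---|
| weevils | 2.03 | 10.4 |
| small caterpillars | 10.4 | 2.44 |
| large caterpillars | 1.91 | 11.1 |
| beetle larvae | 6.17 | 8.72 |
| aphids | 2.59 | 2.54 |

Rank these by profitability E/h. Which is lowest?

Profitability E/h (kJ/s): weevils = 2.03/10.4 = 0.195, small caterpillars = 10.4/2.44 = 4.26, large caterpillars = 1.91/11.1 = 0.172, beetle larvae = 6.17/8.72 = 0.708, aphids = 2.59/2.54 = 1.02.
Ranked: small caterpillars > aphids > beetle larvae > weevils > large caterpillars.

large caterpillars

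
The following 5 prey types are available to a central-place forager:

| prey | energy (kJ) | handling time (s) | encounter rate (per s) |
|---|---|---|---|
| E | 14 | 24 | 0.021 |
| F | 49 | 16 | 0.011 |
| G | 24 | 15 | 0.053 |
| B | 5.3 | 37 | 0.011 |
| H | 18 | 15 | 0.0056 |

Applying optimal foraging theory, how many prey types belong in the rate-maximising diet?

3

Profitabilities (E/h, kJ/s): F 3.06, G 1.6, H 1.2, E 0.583, B 0.143. Add prey in this order while the next type's profitability exceeds the intake rate on those already taken.
Rate on top 1: 0.4583. G: 1.6 > 0.4583 → include.
Rate on top 2: 0.9188. H: 1.2 > 0.9188 → include.
Rate on top 3: 0.9303. E: 0.583 < 0.9303 → exclude; stop.
Optimal diet: F, G, H — 3 of 5 types.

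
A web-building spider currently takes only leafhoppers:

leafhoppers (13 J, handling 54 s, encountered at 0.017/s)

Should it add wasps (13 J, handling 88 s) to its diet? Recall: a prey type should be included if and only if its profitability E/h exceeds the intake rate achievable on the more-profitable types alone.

On leafhoppers alone, R = ΣλE/(1+Σλh) = 0.221/1.918 = 0.1152 J/s.
wasps: E/h = 13/88 = 0.1477 J/s.
Since 0.1477 > R, including wasps increases the long-run rate.

Yes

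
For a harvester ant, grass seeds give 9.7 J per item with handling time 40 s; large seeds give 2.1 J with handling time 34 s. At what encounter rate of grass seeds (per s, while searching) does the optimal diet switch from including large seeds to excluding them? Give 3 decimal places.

0.009 per s

At the threshold, the rate on grass seeds alone equals the profitability of large seeds: λ·9.7/(1 + λ·40) = 2.1/34 = 0.06176.
Rearranging, λ(9.7 − 0.06176×40) = 0.06176, so λ = 0.06176/7.229 = 0.008544 per s.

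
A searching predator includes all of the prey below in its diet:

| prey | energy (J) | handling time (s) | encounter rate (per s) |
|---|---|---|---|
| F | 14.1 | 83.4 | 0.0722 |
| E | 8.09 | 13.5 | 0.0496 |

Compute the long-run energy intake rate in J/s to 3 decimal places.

0.185 J/s

R = Σλ_iE_i / (1 + Σλ_ih_i)
Numerator: 0.0722×14.1 + 0.0496×8.09 = 1.419
Denominator: 1 + 0.0722×83.4 + 0.0496×13.5 = 7.691
R = 1.419/7.691 = 0.1845 J/s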